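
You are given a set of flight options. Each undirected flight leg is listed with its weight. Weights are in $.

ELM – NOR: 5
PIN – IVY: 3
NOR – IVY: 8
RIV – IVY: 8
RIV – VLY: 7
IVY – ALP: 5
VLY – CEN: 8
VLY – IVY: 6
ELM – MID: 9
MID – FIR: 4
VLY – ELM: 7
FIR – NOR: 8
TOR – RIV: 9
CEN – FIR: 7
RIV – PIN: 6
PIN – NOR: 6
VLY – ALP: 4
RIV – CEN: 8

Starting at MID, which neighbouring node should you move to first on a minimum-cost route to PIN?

FIR

Candidate routes:
MID–ELM–NOR–PIN: 9+5+6 = 20
MID–FIR–NOR–PIN: 4+8+6 = 18
The minimum is $18 via MID–FIR–NOR–PIN.
So from MID the first move is to FIR.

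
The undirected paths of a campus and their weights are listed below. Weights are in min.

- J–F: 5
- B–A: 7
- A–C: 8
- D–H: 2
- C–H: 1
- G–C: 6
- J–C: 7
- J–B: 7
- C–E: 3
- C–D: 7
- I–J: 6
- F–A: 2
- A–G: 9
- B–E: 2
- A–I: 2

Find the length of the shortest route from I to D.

Enumerating some paths:
I–J–C–H–D: 6+7+1+2 = 16
I–A–C–H–D: 2+8+1+2 = 13
The minimum is 13 min via I–A–C–H–D.

13 min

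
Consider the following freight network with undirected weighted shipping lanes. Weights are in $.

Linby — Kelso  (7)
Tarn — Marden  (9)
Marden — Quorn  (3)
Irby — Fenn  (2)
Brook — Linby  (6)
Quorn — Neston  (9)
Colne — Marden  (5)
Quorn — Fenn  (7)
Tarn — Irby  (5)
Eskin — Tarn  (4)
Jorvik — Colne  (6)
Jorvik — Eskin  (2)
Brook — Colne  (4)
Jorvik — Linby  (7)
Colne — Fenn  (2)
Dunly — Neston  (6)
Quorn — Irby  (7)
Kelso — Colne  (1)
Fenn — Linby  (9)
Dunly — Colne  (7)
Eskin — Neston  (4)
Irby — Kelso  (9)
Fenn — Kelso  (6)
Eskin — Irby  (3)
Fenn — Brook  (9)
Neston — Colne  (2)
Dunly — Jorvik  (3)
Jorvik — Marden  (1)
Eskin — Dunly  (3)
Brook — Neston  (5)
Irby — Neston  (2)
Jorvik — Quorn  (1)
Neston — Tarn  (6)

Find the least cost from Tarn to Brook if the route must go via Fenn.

$13

Shortest Tarn→Fenn: Tarn–Irby–Fenn = 7
Shortest Fenn→Brook: Fenn–Colne–Brook = 6
Total via Fenn: 7 + 6 = $13.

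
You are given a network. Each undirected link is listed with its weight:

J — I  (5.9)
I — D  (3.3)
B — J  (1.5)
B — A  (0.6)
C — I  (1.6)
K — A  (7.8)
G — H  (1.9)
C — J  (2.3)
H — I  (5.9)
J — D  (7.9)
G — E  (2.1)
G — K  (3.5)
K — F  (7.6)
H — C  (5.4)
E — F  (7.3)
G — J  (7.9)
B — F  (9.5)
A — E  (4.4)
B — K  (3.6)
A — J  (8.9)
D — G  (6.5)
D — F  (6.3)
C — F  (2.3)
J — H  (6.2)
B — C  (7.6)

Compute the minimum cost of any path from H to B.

Enumerating some paths:
H - G - K - B: 1.9+3.5+3.6 = 9
H - G - E - A - B: 1.9+2.1+4.4+0.6 = 9
H - J - B: 6.2+1.5 = 7.7
Cheapest is H - J - B at 7.7.

7.7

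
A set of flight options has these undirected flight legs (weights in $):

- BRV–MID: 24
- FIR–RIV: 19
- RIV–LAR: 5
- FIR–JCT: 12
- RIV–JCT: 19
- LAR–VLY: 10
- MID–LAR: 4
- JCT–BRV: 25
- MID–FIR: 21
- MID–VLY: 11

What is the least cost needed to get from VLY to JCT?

Enumerating some paths:
VLY - LAR - RIV - JCT: 10+5+19 = 34
VLY - MID - LAR - RIV - JCT: 11+4+5+19 = 39
VLY - MID - FIR - JCT: 11+21+12 = 44
Cheapest is VLY - LAR - RIV - JCT at $34.

$34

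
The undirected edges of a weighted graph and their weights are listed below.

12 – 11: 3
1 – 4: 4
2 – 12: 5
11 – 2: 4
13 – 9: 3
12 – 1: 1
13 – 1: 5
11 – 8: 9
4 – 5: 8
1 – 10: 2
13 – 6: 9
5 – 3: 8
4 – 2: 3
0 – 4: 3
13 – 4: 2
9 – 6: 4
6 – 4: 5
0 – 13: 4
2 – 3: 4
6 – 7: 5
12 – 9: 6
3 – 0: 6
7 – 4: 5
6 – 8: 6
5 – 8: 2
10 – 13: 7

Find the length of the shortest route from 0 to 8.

13

Shortest distances from 0:
0: 0
4: 3  (via 0)
13: 4  (via 0)
2: 6  (via 4)
3: 6  (via 0)
1: 7  (via 4)
9: 7  (via 13)
6: 8  (via 4)
7: 8  (via 4)
12: 8  (via 1)
10: 9  (via 1)
11: 10  (via 2)
5: 11  (via 4)
8: 13  (via 5)
Shortest route: 0 → 4 → 5 → 8 = 13.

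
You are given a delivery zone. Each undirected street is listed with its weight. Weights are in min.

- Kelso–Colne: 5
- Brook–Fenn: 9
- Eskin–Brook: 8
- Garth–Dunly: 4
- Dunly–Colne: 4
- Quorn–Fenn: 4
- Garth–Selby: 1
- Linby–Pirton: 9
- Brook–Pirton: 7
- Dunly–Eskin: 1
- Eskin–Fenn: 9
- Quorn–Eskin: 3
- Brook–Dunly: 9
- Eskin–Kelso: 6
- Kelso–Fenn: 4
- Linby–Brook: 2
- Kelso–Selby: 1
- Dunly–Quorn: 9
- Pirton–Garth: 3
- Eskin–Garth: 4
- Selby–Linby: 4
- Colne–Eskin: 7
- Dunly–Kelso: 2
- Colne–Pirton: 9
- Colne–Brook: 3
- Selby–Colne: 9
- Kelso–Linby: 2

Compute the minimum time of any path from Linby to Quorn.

Compare a few routes:
Linby–Selby–Kelso–Dunly–Eskin–Quorn: 4+1+2+1+3 = 11
Linby–Kelso–Dunly–Eskin–Quorn: 2+2+1+3 = 8
Linby–Kelso–Fenn–Quorn: 2+4+4 = 10
Linby–Kelso–Selby–Garth–Eskin–Quorn: 2+1+1+4+3 = 11
The minimum is 8 min via Linby–Kelso–Dunly–Eskin–Quorn.

8 min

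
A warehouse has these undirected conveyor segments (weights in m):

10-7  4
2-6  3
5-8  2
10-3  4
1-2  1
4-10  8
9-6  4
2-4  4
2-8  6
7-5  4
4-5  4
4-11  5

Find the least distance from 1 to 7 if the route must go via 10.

Shortest 1→10: 1 → 2 → 4 → 10 = 13
Best 10 to 7: 10 → 7 costing 4
Total via 10: 13 + 4 = 17 m.

17 m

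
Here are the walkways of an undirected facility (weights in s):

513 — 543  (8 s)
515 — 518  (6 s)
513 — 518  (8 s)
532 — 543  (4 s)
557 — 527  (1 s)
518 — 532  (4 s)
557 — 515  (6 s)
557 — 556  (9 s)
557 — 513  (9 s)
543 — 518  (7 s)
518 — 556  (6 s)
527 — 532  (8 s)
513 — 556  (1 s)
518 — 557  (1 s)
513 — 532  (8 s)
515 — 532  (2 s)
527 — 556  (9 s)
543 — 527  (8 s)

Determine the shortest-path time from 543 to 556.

Compare a few routes:
543 → 513 → 556: 8+1 = 9
543 → 532 → 513 → 556: 4+8+1 = 13
543 → 532 → 518 → 556: 4+4+6 = 14
543 → 518 → 556: 7+6 = 13
The minimum is 9 s via 543 → 513 → 556.

9 s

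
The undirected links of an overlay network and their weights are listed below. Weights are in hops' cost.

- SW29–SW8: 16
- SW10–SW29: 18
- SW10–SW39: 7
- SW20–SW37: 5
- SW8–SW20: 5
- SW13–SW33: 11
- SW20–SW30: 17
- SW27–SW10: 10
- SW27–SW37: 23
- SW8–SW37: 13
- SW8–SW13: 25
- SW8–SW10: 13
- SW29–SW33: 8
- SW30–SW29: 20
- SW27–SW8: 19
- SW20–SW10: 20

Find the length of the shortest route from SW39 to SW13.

Enumerating some paths:
SW39 - SW10 - SW8 - SW13: 7+13+25 = 45
SW39 - SW10 - SW29 - SW33 - SW13: 7+18+8+11 = 44
The minimum is 44 hops' cost via SW39 - SW10 - SW29 - SW33 - SW13.

44 hops' cost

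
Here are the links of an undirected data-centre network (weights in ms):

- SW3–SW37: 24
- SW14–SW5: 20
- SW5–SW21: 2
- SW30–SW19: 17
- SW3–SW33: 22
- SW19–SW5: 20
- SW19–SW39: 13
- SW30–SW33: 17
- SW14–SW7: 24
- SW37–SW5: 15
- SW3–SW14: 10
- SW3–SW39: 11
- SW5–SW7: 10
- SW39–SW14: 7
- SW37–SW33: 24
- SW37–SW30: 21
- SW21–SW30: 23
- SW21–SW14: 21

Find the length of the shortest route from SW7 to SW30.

Candidate routes:
SW7–SW5–SW37–SW30: 10+15+21 = 46
SW7–SW5–SW21–SW30: 10+2+23 = 35
Cheapest is SW7–SW5–SW21–SW30 at 35 ms.

35 ms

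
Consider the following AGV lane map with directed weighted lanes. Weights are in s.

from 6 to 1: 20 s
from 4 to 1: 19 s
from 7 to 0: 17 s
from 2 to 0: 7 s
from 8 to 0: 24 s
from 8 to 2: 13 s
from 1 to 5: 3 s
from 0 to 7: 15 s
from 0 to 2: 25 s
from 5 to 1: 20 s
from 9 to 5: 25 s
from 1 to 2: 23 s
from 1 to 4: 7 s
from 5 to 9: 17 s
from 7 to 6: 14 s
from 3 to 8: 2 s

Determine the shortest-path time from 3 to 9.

Shortest distances from 3:
3: 0
8: 2  (via 3)
2: 15  (via 8)
0: 22  (via 2)
7: 37  (via 0)
6: 51  (via 7)
1: 71  (via 6)
5: 74  (via 1)
4: 78  (via 1)
9: 91  (via 5)
Shortest route: 3 → 8 → 2 → 0 → 7 → 6 → 1 → 5 → 9 = 91 s.

91 s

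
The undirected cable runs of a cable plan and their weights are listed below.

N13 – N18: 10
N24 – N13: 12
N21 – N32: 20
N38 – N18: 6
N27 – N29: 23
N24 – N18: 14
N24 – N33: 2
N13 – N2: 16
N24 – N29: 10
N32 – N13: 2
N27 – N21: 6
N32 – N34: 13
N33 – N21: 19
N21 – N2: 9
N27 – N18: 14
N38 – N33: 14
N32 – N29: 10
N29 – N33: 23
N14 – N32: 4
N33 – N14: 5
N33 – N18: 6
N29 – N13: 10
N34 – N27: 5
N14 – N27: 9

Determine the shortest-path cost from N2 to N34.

20

Compare a few routes:
N2 - N21 - N27 - N34: 9+6+5 = 20
N2 - N13 - N32 - N34: 16+2+13 = 31
Cheapest is N2 - N21 - N27 - N34 at 20.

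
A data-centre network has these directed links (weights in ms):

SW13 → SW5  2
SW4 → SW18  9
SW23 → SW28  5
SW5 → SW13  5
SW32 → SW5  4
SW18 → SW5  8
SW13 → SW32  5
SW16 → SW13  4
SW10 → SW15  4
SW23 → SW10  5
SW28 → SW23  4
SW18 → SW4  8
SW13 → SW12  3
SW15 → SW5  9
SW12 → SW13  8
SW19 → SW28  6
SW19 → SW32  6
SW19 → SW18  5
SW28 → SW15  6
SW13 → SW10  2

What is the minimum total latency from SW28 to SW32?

Compare a few routes:
SW28 - SW23 - SW10 - SW15 - SW5 - SW13 - SW32: 4+5+4+9+5+5 = 32
SW28 - SW15 - SW5 - SW13 - SW32: 6+9+5+5 = 25
Cheapest is SW28 - SW15 - SW5 - SW13 - SW32 at 25 ms.

25 ms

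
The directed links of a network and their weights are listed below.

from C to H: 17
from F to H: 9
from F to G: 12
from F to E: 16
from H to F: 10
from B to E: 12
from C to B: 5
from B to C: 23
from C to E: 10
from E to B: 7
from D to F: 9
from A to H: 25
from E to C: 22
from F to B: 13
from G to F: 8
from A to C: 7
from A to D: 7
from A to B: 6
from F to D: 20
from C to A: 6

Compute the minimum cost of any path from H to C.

Settle nodes by increasing distance from H:
H: 0
F: 10  (via H)
G: 22  (via F)
B: 23  (via F)
E: 26  (via F)
D: 30  (via F)
C: 46  (via B)
Shortest route: H → F → B → C = 46.

46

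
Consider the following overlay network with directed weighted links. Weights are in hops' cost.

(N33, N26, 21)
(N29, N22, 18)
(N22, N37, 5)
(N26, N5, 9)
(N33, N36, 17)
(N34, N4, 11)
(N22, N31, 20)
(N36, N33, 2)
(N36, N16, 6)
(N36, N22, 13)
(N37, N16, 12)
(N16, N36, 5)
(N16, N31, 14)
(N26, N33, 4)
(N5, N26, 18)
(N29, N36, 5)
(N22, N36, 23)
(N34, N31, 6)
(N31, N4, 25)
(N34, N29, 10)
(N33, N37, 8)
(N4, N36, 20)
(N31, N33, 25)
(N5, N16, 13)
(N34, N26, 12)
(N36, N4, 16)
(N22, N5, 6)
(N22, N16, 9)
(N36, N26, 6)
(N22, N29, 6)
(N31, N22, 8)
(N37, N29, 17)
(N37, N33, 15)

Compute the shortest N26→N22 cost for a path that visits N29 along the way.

Best N26 to N29: N26–N33–N37–N29 costing 29
Best N29 to N22: N29–N22 costing 18
Total via N29: 29 + 18 = 47 hops' cost.

47 hops' cost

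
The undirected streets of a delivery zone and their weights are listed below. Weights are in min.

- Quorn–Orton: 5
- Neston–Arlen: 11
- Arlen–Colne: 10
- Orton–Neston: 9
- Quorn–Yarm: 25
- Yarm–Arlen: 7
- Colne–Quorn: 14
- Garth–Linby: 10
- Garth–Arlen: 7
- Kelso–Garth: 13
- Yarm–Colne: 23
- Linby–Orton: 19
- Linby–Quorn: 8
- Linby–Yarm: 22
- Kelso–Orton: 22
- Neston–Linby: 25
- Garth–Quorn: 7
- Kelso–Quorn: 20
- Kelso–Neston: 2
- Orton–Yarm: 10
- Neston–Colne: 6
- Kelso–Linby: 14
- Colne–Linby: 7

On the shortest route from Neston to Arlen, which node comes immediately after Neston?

Candidate routes:
Neston → Arlen: 11 = 11
Neston → Kelso → Garth → Arlen: 2+13+7 = 22
Neston → Colne → Arlen: 6+10 = 16
Cheapest is Neston → Arlen at 11 min.
So from Neston the first move is to Arlen.

Arlen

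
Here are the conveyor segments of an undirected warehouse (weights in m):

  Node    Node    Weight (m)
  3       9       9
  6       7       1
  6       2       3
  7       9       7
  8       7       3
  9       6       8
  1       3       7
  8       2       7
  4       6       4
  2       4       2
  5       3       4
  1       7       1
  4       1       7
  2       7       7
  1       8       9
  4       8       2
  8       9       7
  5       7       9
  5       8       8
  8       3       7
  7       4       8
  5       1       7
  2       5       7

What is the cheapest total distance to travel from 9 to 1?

Candidate routes:
9 - 8 - 4 - 6 - 7 - 1: 7+2+4+1+1 = 15
9 - 8 - 7 - 1: 7+3+1 = 11
9 - 7 - 1: 7+1 = 8
9 - 6 - 7 - 1: 8+1+1 = 10
Cheapest is 9 - 7 - 1 at 8 m.

8 m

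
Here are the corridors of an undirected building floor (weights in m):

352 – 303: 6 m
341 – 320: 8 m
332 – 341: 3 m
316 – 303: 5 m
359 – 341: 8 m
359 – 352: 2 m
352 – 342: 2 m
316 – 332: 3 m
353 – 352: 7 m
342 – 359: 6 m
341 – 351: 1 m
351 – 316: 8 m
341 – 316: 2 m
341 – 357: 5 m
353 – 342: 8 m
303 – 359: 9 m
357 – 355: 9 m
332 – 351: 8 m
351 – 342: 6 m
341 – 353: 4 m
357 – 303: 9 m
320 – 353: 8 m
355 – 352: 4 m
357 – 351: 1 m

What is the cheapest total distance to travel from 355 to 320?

19 m

Shortest distances from 355:
355: 0
352: 4  (via 355)
359: 6  (via 352)
342: 6  (via 352)
357: 9  (via 355)
303: 10  (via 352)
351: 10  (via 357)
341: 11  (via 351)
353: 11  (via 352)
316: 13  (via 341)
332: 14  (via 341)
320: 19  (via 341)
Shortest route: 355 → 357 → 351 → 341 → 320 = 19 m.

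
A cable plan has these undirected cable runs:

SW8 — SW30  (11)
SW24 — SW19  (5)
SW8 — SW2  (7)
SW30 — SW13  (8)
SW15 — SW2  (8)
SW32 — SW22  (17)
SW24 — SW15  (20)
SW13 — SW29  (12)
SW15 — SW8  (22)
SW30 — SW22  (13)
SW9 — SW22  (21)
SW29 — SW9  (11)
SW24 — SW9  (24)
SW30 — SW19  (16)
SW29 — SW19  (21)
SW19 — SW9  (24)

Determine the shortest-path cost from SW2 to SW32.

Shortest distances from SW2:
SW2: 0
SW8: 7  (via SW2)
SW15: 8  (via SW2)
SW30: 18  (via SW8)
SW13: 26  (via SW30)
SW24: 28  (via SW15)
SW22: 31  (via SW30)
SW19: 33  (via SW24)
SW29: 38  (via SW13)
SW32: 48  (via SW22)
Shortest route: SW2 → SW8 → SW30 → SW22 → SW32 = 48.

48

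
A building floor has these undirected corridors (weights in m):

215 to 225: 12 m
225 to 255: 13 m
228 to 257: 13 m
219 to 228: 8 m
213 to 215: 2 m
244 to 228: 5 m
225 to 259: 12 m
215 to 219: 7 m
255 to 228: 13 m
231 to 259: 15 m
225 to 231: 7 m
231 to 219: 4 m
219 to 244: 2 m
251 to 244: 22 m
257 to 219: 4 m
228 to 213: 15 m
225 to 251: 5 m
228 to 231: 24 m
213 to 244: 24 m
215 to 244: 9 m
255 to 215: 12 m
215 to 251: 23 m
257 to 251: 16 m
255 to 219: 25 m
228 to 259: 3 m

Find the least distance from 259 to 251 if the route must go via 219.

Best 259 to 219: 259–228–244–219 costing 10
Shortest 219→251: 219–231–225–251 = 16
Total via 219: 10 + 16 = 26 m.

26 m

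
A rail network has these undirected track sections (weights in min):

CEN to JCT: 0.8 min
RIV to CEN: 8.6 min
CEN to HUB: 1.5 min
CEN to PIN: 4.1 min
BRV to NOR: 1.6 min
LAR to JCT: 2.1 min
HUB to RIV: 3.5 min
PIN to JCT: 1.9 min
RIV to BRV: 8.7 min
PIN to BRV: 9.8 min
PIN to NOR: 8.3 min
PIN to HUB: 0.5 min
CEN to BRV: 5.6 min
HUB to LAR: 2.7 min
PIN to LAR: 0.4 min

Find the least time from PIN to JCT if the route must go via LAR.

2.5 min

Best PIN to LAR: PIN–LAR costing 0.4
Shortest LAR→JCT: LAR–JCT = 2.1
Total via LAR: 0.4 + 2.1 = 2.5 min.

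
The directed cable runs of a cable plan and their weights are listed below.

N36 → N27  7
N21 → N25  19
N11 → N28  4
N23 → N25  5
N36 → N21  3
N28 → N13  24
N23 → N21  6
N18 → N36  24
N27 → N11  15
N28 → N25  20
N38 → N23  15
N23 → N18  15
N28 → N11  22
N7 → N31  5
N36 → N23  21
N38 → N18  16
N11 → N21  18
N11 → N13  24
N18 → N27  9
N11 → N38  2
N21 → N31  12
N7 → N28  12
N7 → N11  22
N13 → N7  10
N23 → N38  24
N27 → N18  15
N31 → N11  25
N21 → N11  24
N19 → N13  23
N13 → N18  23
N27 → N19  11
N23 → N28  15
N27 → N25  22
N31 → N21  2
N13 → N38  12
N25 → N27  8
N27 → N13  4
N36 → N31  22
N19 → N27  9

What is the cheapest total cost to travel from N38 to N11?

40

Enumerating some paths:
N38 - N18 - N27 - N11: 16+9+15 = 40
N38 - N23 - N25 - N27 - N11: 15+5+8+15 = 43
The minimum is 40 via N38 - N18 - N27 - N11.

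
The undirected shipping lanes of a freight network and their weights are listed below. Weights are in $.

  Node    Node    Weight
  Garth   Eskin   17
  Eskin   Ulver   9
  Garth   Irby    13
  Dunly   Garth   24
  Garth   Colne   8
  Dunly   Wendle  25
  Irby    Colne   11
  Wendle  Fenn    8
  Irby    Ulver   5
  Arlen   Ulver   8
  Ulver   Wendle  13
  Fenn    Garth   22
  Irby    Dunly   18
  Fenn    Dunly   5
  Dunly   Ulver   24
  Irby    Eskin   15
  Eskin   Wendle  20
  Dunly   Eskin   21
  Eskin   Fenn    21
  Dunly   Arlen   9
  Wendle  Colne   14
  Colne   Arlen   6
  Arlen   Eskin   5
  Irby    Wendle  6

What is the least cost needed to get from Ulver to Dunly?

Shortest distances from Ulver:
Ulver: 0
Irby: 5  (via Ulver)
Arlen: 8  (via Ulver)
Eskin: 9  (via Ulver)
Wendle: 11  (via Irby)
Colne: 14  (via Arlen)
Dunly: 17  (via Arlen)
Shortest route: Ulver–Arlen–Dunly = $17.

$17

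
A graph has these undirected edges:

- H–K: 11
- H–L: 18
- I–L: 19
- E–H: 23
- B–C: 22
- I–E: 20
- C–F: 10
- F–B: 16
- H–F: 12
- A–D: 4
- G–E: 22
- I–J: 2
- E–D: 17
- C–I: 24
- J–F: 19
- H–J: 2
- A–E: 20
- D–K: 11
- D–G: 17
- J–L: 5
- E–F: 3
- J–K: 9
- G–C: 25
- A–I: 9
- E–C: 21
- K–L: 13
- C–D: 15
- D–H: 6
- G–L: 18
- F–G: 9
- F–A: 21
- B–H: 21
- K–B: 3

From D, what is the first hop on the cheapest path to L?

Enumerating some paths:
D - H - L: 6+18 = 24
D - H - J - L: 6+2+5 = 13
D - K - L: 11+13 = 24
D - A - I - J - L: 4+9+2+5 = 20
Cheapest is D - H - J - L at 13.
So from D the first move is to H.

H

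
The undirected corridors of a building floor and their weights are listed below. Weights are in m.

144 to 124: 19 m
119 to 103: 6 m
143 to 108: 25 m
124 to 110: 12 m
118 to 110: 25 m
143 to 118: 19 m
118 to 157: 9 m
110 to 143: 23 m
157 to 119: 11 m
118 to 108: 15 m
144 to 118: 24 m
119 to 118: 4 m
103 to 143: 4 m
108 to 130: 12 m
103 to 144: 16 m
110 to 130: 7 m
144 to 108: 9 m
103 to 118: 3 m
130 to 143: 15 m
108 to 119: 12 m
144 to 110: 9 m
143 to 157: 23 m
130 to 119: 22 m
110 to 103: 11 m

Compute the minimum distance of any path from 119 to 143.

10 m

Settle nodes by increasing distance from 119:
119: 0
118: 4  (via 119)
103: 6  (via 119)
143: 10  (via 103)
Shortest route: 119–103–143 = 10 m.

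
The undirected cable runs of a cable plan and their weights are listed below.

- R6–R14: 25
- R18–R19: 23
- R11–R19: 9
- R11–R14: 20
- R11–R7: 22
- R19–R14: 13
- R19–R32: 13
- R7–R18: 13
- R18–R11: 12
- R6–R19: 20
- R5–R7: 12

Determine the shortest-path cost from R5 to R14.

Running Dijkstra from R5:
R5: 0
R7: 12  (via R5)
R18: 25  (via R7)
R11: 34  (via R7)
R19: 43  (via R11)
R14: 54  (via R11)
Shortest route: R5–R7–R11–R14 = 54.

54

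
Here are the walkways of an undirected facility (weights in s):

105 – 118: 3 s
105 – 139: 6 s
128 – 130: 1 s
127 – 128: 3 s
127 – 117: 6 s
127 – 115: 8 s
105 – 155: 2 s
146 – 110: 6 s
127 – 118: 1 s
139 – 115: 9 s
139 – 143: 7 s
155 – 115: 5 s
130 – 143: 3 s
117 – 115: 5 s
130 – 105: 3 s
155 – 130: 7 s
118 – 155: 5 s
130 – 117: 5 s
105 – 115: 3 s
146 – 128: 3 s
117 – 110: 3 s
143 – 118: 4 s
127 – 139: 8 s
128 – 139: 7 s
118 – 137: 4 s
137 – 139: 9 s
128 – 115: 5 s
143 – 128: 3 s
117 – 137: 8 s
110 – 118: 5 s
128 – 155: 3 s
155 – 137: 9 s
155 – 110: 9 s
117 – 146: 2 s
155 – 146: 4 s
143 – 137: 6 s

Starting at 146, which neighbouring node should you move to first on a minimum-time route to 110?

117

Compare a few routes:
146 → 117 → 110: 2+3 = 5
146 → 110: 6 = 6
The minimum is 5 s via 146 → 117 → 110.
So from 146 the first move is to 117.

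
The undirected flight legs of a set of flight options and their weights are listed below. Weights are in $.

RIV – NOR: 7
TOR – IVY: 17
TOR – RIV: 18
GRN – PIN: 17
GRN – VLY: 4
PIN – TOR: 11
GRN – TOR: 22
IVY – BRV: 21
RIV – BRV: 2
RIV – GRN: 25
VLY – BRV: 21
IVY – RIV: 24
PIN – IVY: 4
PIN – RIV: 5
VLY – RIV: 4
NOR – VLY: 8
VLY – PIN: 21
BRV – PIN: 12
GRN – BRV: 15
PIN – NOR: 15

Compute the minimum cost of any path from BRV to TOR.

$18

Candidate routes:
BRV - PIN - TOR: 12+11 = 23
BRV - RIV - PIN - TOR: 2+5+11 = 18
BRV - RIV - TOR: 2+18 = 20
Cheapest is BRV - RIV - PIN - TOR at $18.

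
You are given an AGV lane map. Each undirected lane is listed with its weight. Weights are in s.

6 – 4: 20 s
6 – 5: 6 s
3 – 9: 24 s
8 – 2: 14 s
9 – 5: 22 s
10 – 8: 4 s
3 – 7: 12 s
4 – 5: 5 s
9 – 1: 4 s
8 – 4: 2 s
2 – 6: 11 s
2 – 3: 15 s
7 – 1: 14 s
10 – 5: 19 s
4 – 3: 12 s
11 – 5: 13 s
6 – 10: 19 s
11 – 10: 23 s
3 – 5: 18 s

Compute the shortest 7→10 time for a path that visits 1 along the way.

Shortest 7→1: 7 → 1 = 14
Best 1 to 10: 1 → 9 → 5 → 4 → 8 → 10 costing 37
Total via 1: 14 + 37 = 51 s.

51 s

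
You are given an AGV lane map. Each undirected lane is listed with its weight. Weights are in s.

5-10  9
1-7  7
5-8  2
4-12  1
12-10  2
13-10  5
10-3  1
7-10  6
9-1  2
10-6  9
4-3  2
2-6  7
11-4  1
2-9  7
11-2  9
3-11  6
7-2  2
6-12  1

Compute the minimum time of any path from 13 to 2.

Shortest distances from 13:
13: 0
10: 5  (via 13)
3: 6  (via 10)
12: 7  (via 10)
4: 8  (via 3)
6: 8  (via 12)
11: 9  (via 4)
7: 11  (via 10)
2: 13  (via 7)
Shortest route: 13–10–7–2 = 13 s.

13 s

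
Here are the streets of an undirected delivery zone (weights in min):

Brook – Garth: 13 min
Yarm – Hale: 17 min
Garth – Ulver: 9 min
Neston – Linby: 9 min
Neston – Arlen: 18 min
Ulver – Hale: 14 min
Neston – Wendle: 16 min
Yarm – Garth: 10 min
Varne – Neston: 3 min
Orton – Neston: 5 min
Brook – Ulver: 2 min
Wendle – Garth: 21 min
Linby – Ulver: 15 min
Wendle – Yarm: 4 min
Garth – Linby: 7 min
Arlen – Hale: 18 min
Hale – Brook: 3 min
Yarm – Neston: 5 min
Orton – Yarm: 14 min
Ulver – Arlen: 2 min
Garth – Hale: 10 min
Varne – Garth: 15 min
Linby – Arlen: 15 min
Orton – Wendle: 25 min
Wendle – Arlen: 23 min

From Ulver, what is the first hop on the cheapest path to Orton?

Arlen

Compare a few routes:
Ulver → Garth → Linby → Neston → Orton: 9+7+9+5 = 30
Ulver → Arlen → Neston → Orton: 2+18+5 = 25
Ulver → Garth → Yarm → Neston → Orton: 9+10+5+5 = 29
Ulver → Linby → Neston → Orton: 15+9+5 = 29
Cheapest is Ulver → Arlen → Neston → Orton at 25 min.
So from Ulver the first move is to Arlen.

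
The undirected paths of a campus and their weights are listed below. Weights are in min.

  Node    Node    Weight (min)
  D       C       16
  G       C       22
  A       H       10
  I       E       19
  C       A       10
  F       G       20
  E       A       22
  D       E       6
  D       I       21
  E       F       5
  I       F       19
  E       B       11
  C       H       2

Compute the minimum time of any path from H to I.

Enumerating some paths:
H - C - D - E - F - I: 2+16+6+5+19 = 48
H - C - D - I: 2+16+21 = 39
H - A - E - I: 10+22+19 = 51
H - C - D - E - I: 2+16+6+19 = 43
The minimum is 39 min via H - C - D - I.

39 min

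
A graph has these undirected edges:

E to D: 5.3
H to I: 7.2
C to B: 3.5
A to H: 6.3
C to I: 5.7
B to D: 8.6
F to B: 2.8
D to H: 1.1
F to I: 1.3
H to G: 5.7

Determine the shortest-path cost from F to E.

14.9

Candidate routes:
F → B → D → E: 2.8+8.6+5.3 = 16.7
F → I → H → D → E: 1.3+7.2+1.1+5.3 = 14.9
The minimum is 14.9 via F → I → H → D → E.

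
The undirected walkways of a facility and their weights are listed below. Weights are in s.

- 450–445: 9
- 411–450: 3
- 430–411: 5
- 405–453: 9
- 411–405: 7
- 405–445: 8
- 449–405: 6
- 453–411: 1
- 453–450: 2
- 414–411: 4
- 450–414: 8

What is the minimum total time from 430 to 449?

18 s

Enumerating some paths:
430 - 411 - 453 - 450 - 445 - 405 - 449: 5+1+2+9+8+6 = 31
430 - 411 - 405 - 449: 5+7+6 = 18
430 - 411 - 453 - 405 - 449: 5+1+9+6 = 21
430 - 411 - 450 - 453 - 405 - 449: 5+3+2+9+6 = 25
Cheapest is 430 - 411 - 405 - 449 at 18 s.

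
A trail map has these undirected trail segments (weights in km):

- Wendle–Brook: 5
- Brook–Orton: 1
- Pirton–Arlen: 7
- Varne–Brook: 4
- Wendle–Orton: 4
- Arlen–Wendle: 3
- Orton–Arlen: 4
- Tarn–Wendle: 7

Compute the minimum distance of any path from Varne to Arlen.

Compare a few routes:
Varne–Brook–Orton–Wendle–Arlen: 4+1+4+3 = 12
Varne–Brook–Wendle–Arlen: 4+5+3 = 12
Varne–Brook–Orton–Arlen: 4+1+4 = 9
The minimum is 9 km via Varne–Brook–Orton–Arlen.

9 km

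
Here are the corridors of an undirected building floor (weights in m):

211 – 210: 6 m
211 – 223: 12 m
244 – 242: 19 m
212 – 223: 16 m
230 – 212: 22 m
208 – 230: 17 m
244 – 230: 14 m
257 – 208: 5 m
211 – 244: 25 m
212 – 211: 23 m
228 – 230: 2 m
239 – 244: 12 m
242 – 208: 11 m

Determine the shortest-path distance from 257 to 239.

Shortest distances from 257:
257: 0
208: 5  (via 257)
242: 16  (via 208)
230: 22  (via 208)
228: 24  (via 230)
244: 35  (via 242)
212: 44  (via 230)
239: 47  (via 244)
Shortest route: 257–208–242–244–239 = 47 m.

47 m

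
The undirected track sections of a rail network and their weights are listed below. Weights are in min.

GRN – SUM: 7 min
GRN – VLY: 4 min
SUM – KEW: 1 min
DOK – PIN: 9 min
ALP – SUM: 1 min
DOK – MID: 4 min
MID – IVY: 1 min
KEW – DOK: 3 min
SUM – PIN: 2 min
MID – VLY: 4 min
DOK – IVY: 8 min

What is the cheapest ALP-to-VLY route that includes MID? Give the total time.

Shortest ALP→MID: ALP → SUM → KEW → DOK → MID = 9
Shortest MID→VLY: MID → VLY = 4
Total via MID: 9 + 4 = 13 min.

13 min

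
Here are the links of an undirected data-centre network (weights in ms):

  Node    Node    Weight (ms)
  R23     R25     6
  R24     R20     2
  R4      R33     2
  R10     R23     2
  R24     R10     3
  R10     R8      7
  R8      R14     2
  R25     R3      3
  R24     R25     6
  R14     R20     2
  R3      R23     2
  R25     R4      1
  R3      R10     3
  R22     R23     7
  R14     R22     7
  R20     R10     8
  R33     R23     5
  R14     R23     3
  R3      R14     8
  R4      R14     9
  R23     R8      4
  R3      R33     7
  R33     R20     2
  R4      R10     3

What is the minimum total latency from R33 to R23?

5 ms

Settle nodes by increasing distance from R33:
R33: 0
R20: 2  (via R33)
R4: 2  (via R33)
R25: 3  (via R4)
R24: 4  (via R20)
R14: 4  (via R20)
R23: 5  (via R33)
Shortest route: R33 → R23 = 5 ms.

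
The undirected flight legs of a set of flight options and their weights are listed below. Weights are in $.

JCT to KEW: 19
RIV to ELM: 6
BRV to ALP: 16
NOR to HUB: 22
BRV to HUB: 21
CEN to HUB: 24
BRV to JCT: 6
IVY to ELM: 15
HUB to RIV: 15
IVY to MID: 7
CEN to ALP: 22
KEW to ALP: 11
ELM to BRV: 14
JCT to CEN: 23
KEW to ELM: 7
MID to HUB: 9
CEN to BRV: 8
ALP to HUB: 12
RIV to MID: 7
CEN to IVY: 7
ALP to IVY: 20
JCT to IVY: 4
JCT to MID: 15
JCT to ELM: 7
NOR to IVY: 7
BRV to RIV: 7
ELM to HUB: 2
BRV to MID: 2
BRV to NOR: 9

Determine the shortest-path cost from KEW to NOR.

Enumerating some paths:
KEW–ELM–RIV–BRV–NOR: 7+6+7+9 = 29
KEW–ELM–JCT–IVY–NOR: 7+7+4+7 = 25
Cheapest is KEW–ELM–JCT–IVY–NOR at $25.

$25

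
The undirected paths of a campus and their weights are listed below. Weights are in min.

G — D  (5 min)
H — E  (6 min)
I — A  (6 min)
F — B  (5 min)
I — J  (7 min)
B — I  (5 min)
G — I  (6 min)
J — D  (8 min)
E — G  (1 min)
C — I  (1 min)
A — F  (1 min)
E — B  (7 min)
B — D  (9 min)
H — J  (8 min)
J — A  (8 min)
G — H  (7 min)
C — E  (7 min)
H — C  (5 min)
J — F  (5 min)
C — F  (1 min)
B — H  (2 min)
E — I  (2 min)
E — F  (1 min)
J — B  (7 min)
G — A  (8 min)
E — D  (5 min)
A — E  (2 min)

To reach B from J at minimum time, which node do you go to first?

B

Candidate routes:
J → B: 7 = 7
J → F → B: 5+5 = 10
Cheapest is J → B at 7 min.
So from J the first move is to B.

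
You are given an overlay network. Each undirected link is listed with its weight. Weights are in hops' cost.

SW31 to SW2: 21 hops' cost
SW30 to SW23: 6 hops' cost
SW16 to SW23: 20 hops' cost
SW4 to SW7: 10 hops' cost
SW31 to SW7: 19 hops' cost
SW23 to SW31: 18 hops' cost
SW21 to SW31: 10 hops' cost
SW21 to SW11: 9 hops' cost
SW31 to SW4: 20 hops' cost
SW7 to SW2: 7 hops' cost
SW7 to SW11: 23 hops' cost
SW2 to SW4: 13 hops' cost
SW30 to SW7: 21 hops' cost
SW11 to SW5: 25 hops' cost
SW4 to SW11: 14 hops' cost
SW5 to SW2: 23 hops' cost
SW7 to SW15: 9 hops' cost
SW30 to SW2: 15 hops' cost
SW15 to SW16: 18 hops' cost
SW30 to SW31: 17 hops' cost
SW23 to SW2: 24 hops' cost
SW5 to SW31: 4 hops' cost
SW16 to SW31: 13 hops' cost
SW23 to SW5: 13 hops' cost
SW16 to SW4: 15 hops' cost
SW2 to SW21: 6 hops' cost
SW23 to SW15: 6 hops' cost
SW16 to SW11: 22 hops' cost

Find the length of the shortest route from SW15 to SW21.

Enumerating some paths:
SW15 → SW23 → SW30 → SW2 → SW21: 6+6+15+6 = 33
SW15 → SW7 → SW2 → SW21: 9+7+6 = 22
SW15 → SW23 → SW5 → SW31 → SW21: 6+13+4+10 = 33
SW15 → SW23 → SW31 → SW21: 6+18+10 = 34
The minimum is 22 hops' cost via SW15 → SW7 → SW2 → SW21.

22 hops' cost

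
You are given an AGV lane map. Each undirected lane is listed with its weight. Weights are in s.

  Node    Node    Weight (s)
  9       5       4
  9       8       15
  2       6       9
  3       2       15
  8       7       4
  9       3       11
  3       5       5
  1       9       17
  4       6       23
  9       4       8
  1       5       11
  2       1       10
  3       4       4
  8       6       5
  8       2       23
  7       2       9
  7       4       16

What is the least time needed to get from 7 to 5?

23 s

Shortest distances from 7:
7: 0
8: 4  (via 7)
2: 9  (via 7)
6: 9  (via 8)
4: 16  (via 7)
1: 19  (via 2)
9: 19  (via 8)
3: 20  (via 4)
5: 23  (via 9)
Shortest route: 7–8–9–5 = 23 s.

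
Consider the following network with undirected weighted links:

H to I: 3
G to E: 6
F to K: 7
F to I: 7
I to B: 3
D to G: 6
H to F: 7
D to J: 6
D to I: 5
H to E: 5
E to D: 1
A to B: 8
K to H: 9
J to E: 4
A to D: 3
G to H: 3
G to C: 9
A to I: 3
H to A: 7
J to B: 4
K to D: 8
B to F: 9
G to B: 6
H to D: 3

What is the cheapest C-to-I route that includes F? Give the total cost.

Best C to F: C–G–H–F costing 19
Best F to I: F–I costing 7
Total via F: 19 + 7 = 26.

26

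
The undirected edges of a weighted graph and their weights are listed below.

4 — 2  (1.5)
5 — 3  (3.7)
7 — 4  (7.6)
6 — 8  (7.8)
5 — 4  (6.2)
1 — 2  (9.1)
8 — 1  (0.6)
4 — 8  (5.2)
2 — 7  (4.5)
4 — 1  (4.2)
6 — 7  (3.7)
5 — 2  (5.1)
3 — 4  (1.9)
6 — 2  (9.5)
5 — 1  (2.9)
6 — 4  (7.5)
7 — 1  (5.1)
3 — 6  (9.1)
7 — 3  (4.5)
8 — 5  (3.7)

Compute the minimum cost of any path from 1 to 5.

2.9

Enumerating some paths:
1–5: 2.9 = 2.9
1–8–5: 0.6+3.7 = 4.3
The minimum is 2.9 via 1–5.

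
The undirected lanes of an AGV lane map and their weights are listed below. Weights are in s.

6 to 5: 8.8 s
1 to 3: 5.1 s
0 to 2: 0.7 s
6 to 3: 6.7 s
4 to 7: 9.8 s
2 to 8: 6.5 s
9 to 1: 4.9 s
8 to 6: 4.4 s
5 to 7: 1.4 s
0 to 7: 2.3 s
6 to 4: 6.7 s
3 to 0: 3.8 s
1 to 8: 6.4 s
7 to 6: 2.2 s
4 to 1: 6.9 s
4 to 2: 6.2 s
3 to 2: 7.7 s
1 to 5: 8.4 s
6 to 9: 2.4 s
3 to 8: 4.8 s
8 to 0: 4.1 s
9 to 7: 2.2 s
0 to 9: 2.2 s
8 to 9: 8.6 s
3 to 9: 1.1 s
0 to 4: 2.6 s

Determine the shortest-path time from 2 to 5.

Compare a few routes:
2–0–9–6–7–5: 0.7+2.2+2.4+2.2+1.4 = 8.9
2–0–9–7–5: 0.7+2.2+2.2+1.4 = 6.5
2–0–7–5: 0.7+2.3+1.4 = 4.4
The minimum is 4.4 s via 2–0–7–5.

4.4 s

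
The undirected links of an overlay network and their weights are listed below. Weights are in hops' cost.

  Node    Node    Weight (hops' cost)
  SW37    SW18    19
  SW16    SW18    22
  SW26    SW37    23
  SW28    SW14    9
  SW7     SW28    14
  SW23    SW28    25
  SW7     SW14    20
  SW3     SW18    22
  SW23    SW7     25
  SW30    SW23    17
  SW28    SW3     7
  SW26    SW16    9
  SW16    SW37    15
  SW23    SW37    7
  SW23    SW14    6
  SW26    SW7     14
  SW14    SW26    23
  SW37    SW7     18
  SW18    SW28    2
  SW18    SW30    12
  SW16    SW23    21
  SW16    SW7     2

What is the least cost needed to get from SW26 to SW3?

Shortest distances from SW26:
SW26: 0
SW16: 9  (via SW26)
SW7: 11  (via SW16)
SW14: 23  (via SW26)
SW37: 23  (via SW26)
SW28: 25  (via SW7)
SW18: 27  (via SW28)
SW23: 29  (via SW14)
SW3: 32  (via SW28)
Shortest route: SW26 → SW16 → SW7 → SW28 → SW3 = 32 hops' cost.

32 hops' cost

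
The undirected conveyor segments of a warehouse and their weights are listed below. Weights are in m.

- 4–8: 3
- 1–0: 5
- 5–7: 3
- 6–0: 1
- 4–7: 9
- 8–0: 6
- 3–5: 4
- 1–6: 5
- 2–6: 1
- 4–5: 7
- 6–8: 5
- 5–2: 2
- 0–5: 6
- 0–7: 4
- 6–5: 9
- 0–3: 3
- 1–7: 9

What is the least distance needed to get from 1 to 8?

Shortest distances from 1:
1: 0
0: 5  (via 1)
6: 5  (via 1)
2: 6  (via 6)
3: 8  (via 0)
5: 8  (via 2)
7: 9  (via 1)
8: 10  (via 6)
Shortest route: 1–6–8 = 10 m.

10 m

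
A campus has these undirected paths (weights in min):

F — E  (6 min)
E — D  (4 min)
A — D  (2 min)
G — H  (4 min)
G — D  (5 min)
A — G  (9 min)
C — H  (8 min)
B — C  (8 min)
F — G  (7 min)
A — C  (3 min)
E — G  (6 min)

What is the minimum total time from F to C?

Settle nodes by increasing distance from F:
F: 0
E: 6  (via F)
G: 7  (via F)
D: 10  (via E)
H: 11  (via G)
A: 12  (via D)
C: 15  (via A)
Shortest route: F → E → D → A → C = 15 min.

15 min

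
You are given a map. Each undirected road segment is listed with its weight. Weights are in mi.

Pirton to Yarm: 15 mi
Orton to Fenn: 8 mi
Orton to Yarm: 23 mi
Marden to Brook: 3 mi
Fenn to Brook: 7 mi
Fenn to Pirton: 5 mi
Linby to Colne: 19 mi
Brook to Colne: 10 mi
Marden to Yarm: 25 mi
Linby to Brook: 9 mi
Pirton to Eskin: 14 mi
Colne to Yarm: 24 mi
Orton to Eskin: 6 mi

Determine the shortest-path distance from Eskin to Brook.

Settle nodes by increasing distance from Eskin:
Eskin: 0
Orton: 6  (via Eskin)
Pirton: 14  (via Eskin)
Fenn: 14  (via Orton)
Brook: 21  (via Fenn)
Shortest route: Eskin–Orton–Fenn–Brook = 21 mi.

21 mi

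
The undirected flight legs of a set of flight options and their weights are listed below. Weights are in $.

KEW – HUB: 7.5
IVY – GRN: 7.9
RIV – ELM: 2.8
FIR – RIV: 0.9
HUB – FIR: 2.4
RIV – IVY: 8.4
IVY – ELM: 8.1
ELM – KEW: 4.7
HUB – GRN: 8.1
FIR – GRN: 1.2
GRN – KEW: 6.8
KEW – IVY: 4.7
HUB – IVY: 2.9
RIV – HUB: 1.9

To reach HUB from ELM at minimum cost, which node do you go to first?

Compare a few routes:
ELM → RIV → FIR → HUB: 2.8+0.9+2.4 = 6.1
ELM → IVY → HUB: 8.1+2.9 = 11
ELM → RIV → HUB: 2.8+1.9 = 4.7
Cheapest is ELM → RIV → HUB at $4.7.
So from ELM the first move is to RIV.

RIV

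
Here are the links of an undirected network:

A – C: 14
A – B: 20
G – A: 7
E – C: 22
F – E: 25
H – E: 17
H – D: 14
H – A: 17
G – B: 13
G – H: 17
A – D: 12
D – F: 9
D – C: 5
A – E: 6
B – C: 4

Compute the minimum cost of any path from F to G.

28

Running Dijkstra from F:
F: 0
D: 9  (via F)
C: 14  (via D)
B: 18  (via C)
A: 21  (via D)
H: 23  (via D)
E: 25  (via F)
G: 28  (via A)
Shortest route: F → D → A → G = 28.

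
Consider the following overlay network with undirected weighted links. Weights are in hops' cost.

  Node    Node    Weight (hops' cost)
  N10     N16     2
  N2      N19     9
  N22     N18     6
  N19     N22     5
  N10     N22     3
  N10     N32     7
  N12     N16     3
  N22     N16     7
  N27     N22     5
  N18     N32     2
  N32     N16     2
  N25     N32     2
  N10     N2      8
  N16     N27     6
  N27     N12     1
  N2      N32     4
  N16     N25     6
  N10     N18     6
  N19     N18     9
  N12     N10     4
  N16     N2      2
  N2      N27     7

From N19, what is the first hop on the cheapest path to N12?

Enumerating some paths:
N19 → N22 → N27 → N12: 5+5+1 = 11
N19 → N22 → N10 → N16 → N12: 5+3+2+3 = 13
N19 → N22 → N10 → N12: 5+3+4 = 12
The minimum is 11 hops' cost via N19 → N22 → N27 → N12.
So from N19 the first move is to N22.

N22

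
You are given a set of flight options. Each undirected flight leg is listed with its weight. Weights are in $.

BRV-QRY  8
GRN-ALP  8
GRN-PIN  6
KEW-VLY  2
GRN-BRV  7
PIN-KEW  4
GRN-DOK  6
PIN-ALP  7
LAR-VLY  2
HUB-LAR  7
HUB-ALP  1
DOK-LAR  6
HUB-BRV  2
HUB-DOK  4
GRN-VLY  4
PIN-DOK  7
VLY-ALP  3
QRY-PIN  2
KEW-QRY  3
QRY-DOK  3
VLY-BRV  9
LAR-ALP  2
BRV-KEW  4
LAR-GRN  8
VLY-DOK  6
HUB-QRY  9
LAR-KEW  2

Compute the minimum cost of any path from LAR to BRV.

Enumerating some paths:
LAR–VLY–ALP–HUB–BRV: 2+3+1+2 = 8
LAR–KEW–BRV: 2+4 = 6
LAR–ALP–HUB–BRV: 2+1+2 = 5
Cheapest is LAR–ALP–HUB–BRV at $5.

$5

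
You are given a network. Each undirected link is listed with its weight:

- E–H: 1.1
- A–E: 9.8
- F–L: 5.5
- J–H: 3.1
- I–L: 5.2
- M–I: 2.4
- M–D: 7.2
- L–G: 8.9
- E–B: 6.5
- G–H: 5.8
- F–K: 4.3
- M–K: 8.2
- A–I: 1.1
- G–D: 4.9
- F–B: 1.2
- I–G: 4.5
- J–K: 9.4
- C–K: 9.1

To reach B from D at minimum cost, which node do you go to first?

Candidate routes:
D - G - H - E - B: 4.9+5.8+1.1+6.5 = 18.3
D - M - K - F - B: 7.2+8.2+4.3+1.2 = 20.9
D - G - I - L - F - B: 4.9+4.5+5.2+5.5+1.2 = 21.3
D - G - L - F - B: 4.9+8.9+5.5+1.2 = 20.5
Cheapest is D - G - H - E - B at 18.3.
So from D the first move is to G.

G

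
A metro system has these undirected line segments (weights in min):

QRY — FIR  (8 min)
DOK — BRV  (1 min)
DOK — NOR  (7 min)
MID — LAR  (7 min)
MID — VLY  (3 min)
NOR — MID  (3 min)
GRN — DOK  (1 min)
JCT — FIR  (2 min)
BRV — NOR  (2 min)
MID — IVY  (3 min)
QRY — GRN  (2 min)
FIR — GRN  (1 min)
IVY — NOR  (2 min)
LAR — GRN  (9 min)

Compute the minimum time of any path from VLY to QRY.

Compare a few routes:
VLY - MID - NOR - BRV - DOK - GRN - QRY: 3+3+2+1+1+2 = 12
VLY - MID - IVY - NOR - BRV - DOK - GRN - QRY: 3+3+2+2+1+1+2 = 14
The minimum is 12 min via VLY - MID - NOR - BRV - DOK - GRN - QRY.

12 min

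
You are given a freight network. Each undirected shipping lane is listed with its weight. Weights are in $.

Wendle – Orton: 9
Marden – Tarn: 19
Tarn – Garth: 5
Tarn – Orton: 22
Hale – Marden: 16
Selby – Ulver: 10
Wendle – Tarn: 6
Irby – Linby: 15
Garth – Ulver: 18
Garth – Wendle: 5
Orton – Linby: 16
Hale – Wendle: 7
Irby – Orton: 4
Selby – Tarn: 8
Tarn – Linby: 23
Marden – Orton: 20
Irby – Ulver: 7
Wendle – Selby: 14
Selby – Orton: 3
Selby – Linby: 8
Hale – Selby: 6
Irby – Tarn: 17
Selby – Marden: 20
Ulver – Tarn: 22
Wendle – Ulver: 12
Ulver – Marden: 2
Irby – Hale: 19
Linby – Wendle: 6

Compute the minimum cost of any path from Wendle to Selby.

Running Dijkstra from Wendle:
Wendle: 0
Garth: 5  (via Wendle)
Linby: 6  (via Wendle)
Tarn: 6  (via Wendle)
Hale: 7  (via Wendle)
Orton: 9  (via Wendle)
Ulver: 12  (via Wendle)
Selby: 12  (via Orton)
Shortest route: Wendle → Orton → Selby = $12.

$12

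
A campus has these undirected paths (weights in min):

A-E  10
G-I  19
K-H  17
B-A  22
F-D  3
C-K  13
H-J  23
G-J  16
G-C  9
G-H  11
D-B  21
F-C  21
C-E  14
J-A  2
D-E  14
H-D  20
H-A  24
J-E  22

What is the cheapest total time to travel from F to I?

Shortest distances from F:
F: 0
D: 3  (via F)
E: 17  (via D)
C: 21  (via F)
H: 23  (via D)
B: 24  (via D)
A: 27  (via E)
J: 29  (via A)
G: 30  (via C)
K: 34  (via C)
I: 49  (via G)
Shortest route: F–C–G–I = 49 min.

49 min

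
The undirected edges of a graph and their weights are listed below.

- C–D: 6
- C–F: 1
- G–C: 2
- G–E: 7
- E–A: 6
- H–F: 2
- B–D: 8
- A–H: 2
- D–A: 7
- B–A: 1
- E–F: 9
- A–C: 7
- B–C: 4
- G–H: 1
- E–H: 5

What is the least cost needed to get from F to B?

Running Dijkstra from F:
F: 0
C: 1  (via F)
H: 2  (via F)
G: 3  (via C)
A: 4  (via H)
B: 5  (via C)
Shortest route: F → C → B = 5.

5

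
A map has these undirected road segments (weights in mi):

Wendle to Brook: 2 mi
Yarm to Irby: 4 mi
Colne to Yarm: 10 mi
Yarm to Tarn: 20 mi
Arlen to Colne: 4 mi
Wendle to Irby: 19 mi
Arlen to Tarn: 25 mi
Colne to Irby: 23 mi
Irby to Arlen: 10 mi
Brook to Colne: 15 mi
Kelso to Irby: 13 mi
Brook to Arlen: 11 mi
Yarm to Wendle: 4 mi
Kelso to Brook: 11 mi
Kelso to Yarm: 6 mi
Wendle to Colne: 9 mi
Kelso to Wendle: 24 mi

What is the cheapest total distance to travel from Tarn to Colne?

Compare a few routes:
Tarn → Yarm → Colne: 20+10 = 30
Tarn → Arlen → Colne: 25+4 = 29
Cheapest is Tarn → Arlen → Colne at 29 mi.

29 mi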